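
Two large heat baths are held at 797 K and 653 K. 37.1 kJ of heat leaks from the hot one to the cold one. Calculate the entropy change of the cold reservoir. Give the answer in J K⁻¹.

ΔS_cold = 56.8 J/K

The cold reservoir gains heat Q, so ΔS_cold = +Q/T_C = 37100/653 = 56.8 J/K.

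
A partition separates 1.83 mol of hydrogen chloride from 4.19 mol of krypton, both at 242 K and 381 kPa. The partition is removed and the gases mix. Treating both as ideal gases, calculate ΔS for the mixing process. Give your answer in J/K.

Mole fractions: x_A = 1.83/6.02 = 0.304, x_B = 0.696.
ΔS_mix = −R(n_A ln x_A + n_B ln x_B) = −8.314 × (1.83 ln 0.304 + 4.19 ln 0.696) = 30.7 J/K.

ΔS_mix = 30.7 J/K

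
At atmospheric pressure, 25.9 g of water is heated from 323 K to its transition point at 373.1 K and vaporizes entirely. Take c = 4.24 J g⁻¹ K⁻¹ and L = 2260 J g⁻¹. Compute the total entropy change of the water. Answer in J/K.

Warming step: ΔS₁ = m c ln(T_tr/T_i) = 25.9 × 4.24 × ln(373.1/323) = 15.83 J/K.
Phase change: ΔS₂ = +mL/T_tr = 25.9 × 2260 / 373.1 = 156.9 J/K.
ΔS_total = (15.83) + (156.9) = 173 J/K.

ΔS = 173 J/K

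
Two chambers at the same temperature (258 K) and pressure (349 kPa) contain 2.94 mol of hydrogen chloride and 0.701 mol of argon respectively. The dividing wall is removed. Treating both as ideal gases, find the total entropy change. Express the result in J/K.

ΔS_mix = 14.8 J/K

Mole fractions: x_A = 2.94/3.64 = 0.807, x_B = 0.193.
ΔS_mix = −R(n_A ln x_A + n_B ln x_B) = −8.314 × (2.94 ln 0.807 + 0.701 ln 0.193) = 14.8 J/K.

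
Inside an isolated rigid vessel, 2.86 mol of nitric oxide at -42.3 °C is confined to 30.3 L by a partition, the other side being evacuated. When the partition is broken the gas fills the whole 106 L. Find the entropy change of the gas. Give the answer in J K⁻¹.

ΔS_gas = 29.8 J/K

No heat is exchanged and no work is done, so the ideal-gas temperature stays constant.
Entropy is a state function; using a reversible isothermal path, ΔS_gas = nR ln(V₂/V₁) = 2.86 × 8.314 × ln(106/30.3) = 29.8 J/K.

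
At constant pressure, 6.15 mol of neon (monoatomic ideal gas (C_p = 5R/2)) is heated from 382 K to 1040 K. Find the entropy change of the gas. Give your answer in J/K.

At constant pressure, ΔS = nC_p ln(T₂/T₁) with C_p = 5R/2 = 20.79 J mol⁻¹ K⁻¹.
ΔS = 6.15 × 20.79 × ln(1040/382) = 128 J/K.

ΔS = 128 J/K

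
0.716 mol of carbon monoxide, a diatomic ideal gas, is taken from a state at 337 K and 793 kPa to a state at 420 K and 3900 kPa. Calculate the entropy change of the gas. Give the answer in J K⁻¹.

ΔS = -4.9 J/K

ΔS = nC_p ln(T₂/T₁) − nR ln(P₂/P₁), with C_p = 7R/2 = 29.1 J mol⁻¹ K⁻¹ for a diatomic ideal gas.
ΔS = 0.716 × [29.1 × ln(420/337) − 8.314 × ln(3900/793)] = -4.9 J/K.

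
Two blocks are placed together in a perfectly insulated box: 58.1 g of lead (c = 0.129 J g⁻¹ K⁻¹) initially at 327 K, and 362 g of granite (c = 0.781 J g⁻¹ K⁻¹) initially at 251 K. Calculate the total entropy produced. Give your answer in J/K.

ΔS_total = 0.278 J/K

Energy balance: T_f = (m₁c₁T₁ + m₂c₂T₂)/(m₁c₁ + m₂c₂) = 252.96 K.
ΔS₁ = m₁c₁ ln(T_f/T₁) = 7.4949 × ln(252.96/327) = -1.924 J/K.
ΔS₂ = m₂c₂ ln(T_f/T₂) = 282.722 × ln(252.96/251) = 2.202 J/K.
ΔS_total = -1.924 + 2.202 = 0.278 J/K.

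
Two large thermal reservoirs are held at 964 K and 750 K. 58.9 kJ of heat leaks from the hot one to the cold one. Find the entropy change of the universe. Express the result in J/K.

ΔS_hot = −Q/T_H = −58900/964 = -61.1 J/K and ΔS_cold = +Q/T_C = 58900/750 = 78.53 J/K.
ΔS_total = -61.1 + 78.53 = 17.4 J/K, positive as the second law requires.

ΔS_total = 17.4 J/K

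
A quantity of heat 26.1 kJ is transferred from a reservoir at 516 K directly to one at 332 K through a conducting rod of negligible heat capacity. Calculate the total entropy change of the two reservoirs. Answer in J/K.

ΔS_hot = −Q/T_H = −26100/516 = -50.58 J/K and ΔS_cold = +Q/T_C = 26100/332 = 78.61 J/K.
ΔS_total = -50.58 + 78.61 = 28 J/K, positive as the second law requires.

ΔS_total = 28 J/K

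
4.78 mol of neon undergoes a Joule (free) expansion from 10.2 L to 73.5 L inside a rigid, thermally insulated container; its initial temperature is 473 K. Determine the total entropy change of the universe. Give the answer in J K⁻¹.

For an ideal gas in free expansion Q = 0 and W = 0, so T is unchanged.
Entropy is a state function; using a reversible isothermal path, ΔS_gas = nR ln(V₂/V₁) = 4.78 × 8.314 × ln(73.5/10.2) = 78.5 J/K.
The insulated surroundings exchange no heat, so ΔS_surr = 0 and ΔS_universe = ΔS_gas.

ΔS_universe = 78.5 J/K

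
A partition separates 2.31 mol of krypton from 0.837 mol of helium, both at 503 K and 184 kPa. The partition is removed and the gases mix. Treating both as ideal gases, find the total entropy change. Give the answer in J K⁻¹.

Mole fractions: x_A = 2.31/3.15 = 0.734, x_B = 0.266.
ΔS_mix = −R(n_A ln x_A + n_B ln x_B) = −8.314 × (2.31 ln 0.734 + 0.837 ln 0.266) = 15.2 J/K.

ΔS_mix = 15.2 J/K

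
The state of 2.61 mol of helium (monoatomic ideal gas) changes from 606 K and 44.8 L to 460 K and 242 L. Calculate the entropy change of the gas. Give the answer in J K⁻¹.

Entropy is a state function: ΔS = nC_V ln(T₂/T₁) + nR ln(V₂/V₁), with C_V = 3R/2 = 12.47 J mol⁻¹ K⁻¹ for a monoatomic ideal gas.
ΔS = 2.61 × [12.47 × ln(460/606) + 8.314 × ln(242/44.8)] = 27.6 J/K.

ΔS = 27.6 J/K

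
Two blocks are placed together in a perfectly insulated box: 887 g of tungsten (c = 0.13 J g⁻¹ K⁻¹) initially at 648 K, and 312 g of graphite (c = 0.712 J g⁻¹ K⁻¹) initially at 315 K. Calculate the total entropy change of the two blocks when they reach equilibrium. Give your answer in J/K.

Energy balance: T_f = (m₁c₁T₁ + m₂c₂T₂)/(m₁c₁ + m₂c₂) = 428.79 K.
ΔS₁ = m₁c₁ ln(T_f/T₁) = 115.31 × ln(428.79/648) = -47.61 J/K.
ΔS₂ = m₂c₂ ln(T_f/T₂) = 222.144 × ln(428.79/315) = 68.51 J/K.
ΔS_total = -47.61 + 68.51 = 20.9 J/K.

ΔS_total = 20.9 J/K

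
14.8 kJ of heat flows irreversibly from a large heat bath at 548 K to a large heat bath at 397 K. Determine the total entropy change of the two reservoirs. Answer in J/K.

ΔS_hot = −Q/T_H = −14800/548 = -27.01 J/K and ΔS_cold = +Q/T_C = 14800/397 = 37.28 J/K.
ΔS_total = -27.01 + 37.28 = 10.3 J/K, positive as the second law requires.

ΔS_total = 10.3 J/K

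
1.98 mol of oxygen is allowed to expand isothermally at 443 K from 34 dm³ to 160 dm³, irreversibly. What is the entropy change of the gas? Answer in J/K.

Entropy is a state function, so ΔS_gas depends only on the end states.
For an isothermal ideal gas ΔS_gas = nR ln(V₂/V₁) = 1.98 × 8.314 × ln(160/34) = 25.5 J/K.

ΔS_gas = 25.5 J/K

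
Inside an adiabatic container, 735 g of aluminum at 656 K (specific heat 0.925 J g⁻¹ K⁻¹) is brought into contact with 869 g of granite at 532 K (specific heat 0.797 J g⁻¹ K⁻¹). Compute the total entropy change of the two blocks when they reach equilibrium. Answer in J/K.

ΔS_total = 7.52 J/K

Energy balance: T_f = (m₁c₁T₁ + m₂c₂T₂)/(m₁c₁ + m₂c₂) = 593.43 K.
ΔS₁ = m₁c₁ ln(T_f/T₁) = 679.875 × ln(593.43/656) = -68.16 J/K.
ΔS₂ = m₂c₂ ln(T_f/T₂) = 692.593 × ln(593.43/532) = 75.68 J/K.
ΔS_total = -68.16 + 75.68 = 7.52 J/K.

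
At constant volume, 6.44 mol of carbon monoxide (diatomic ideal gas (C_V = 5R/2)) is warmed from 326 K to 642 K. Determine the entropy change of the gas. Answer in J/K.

ΔS = 90.7 J/K

At constant volume, ΔS = nC_V ln(T₂/T₁) with C_V = 5R/2 = 20.79 J mol⁻¹ K⁻¹.
ΔS = 6.44 × 20.79 × ln(642/326) = 90.7 J/K.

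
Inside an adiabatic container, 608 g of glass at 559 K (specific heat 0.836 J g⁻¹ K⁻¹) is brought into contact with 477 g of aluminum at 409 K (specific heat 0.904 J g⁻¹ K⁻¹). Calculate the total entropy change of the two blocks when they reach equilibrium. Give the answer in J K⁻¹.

Energy balance: T_f = (m₁c₁T₁ + m₂c₂T₂)/(m₁c₁ + m₂c₂) = 490.15 K.
ΔS₁ = m₁c₁ ln(T_f/T₁) = 508.288 × ln(490.15/559) = -66.8 J/K.
ΔS₂ = m₂c₂ ln(T_f/T₂) = 431.208 × ln(490.15/409) = 78.05 J/K.
ΔS_total = -66.8 + 78.05 = 11.2 J/K.

ΔS_total = 11.2 J/K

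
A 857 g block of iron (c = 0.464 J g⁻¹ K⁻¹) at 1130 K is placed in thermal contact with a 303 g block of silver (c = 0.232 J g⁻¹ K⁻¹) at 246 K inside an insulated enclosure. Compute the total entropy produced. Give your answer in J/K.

Energy balance: T_f = (m₁c₁T₁ + m₂c₂T₂)/(m₁c₁ + m₂c₂) = 997.2 K.
ΔS₁ = m₁c₁ ln(T_f/T₁) = 397.648 × ln(997.2/1130) = -49.71 J/K.
ΔS₂ = m₂c₂ ln(T_f/T₂) = 70.296 × ln(997.2/246) = 98.39 J/K.
ΔS_total = -49.71 + 98.39 = 48.7 J/K.

ΔS_total = 48.7 J/K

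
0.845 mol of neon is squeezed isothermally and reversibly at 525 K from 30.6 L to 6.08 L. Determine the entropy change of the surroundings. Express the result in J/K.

For an isothermal ideal gas ΔS_gas = nR ln(V₂/V₁) = 0.845 × 8.314 × ln(6.08/30.6) = -11.4 J/K.
The process is reversible, so ΔS_surr = −ΔS_gas = 11.4 J/K and ΔS_universe = 0.

ΔS_surr = 11.4 J/K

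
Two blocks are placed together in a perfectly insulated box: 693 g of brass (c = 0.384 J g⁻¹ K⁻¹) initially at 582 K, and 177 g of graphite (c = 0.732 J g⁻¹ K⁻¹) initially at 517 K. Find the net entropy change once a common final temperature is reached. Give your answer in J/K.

ΔS_total = 0.603 J/K

Energy balance: T_f = (m₁c₁T₁ + m₂c₂T₂)/(m₁c₁ + m₂c₂) = 560.72 K.
ΔS₁ = m₁c₁ ln(T_f/T₁) = 266.112 × ln(560.72/582) = -9.9144 J/K.
ΔS₂ = m₂c₂ ln(T_f/T₂) = 129.564 × ln(560.72/517) = 10.517 J/K.
ΔS_total = -9.9144 + 10.517 = 0.603 J/K.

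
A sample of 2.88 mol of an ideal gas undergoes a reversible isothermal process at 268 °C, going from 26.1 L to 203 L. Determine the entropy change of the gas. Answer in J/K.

ΔS_gas = 49.1 J/K

For an isothermal ideal gas ΔS_gas = nR ln(V₂/V₁) = 2.88 × 8.314 × ln(203/26.1) = 49.1 J/K.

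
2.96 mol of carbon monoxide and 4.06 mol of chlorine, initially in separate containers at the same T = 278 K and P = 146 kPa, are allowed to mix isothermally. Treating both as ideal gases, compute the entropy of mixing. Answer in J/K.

Mole fractions: x_A = 2.96/7.02 = 0.422, x_B = 0.578.
ΔS_mix = −R(n_A ln x_A + n_B ln x_B) = −8.314 × (2.96 ln 0.422 + 4.06 ln 0.578) = 39.7 J/K.

ΔS_mix = 39.7 J/K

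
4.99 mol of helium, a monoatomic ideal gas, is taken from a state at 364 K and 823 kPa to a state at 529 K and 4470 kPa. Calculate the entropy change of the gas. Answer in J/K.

ΔS = -31.4 J/K

ΔS = nC_p ln(T₂/T₁) − nR ln(P₂/P₁), with C_p = 5R/2 = 20.79 J mol⁻¹ K⁻¹ for a monoatomic ideal gas.
ΔS = 4.99 × [20.79 × ln(529/364) − 8.314 × ln(4470/823)] = -31.4 J/K.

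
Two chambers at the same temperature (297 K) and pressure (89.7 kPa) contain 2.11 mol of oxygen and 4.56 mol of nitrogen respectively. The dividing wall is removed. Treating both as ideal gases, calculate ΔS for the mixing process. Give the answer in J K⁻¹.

ΔS_mix = 34.6 J/K

Mole fractions: x_A = 2.11/6.67 = 0.316, x_B = 0.684.
ΔS_mix = −R(n_A ln x_A + n_B ln x_B) = −8.314 × (2.11 ln 0.316 + 4.56 ln 0.684) = 34.6 J/K.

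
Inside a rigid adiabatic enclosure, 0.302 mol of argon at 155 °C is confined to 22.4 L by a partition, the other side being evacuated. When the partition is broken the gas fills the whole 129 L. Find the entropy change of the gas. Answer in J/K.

No heat is exchanged and no work is done, so the ideal-gas temperature stays constant.
Entropy is a state function; using a reversible isothermal path, ΔS_gas = nR ln(V₂/V₁) = 0.302 × 8.314 × ln(129/22.4) = 4.4 J/K.

ΔS_gas = 4.4 J/K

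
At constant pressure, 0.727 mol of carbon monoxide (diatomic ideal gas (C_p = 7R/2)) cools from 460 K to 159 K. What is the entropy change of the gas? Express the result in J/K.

At constant pressure, ΔS = nC_p ln(T₂/T₁) with C_p = 7R/2 = 29.1 J mol⁻¹ K⁻¹.
ΔS = 0.727 × 29.1 × ln(159/460) = -22.5 J/K.

ΔS = -22.5 J/K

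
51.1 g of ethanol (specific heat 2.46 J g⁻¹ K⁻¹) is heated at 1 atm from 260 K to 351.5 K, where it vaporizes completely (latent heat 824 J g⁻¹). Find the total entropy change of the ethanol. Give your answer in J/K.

ΔS = 158 J/K

Warming step: ΔS₁ = m c ln(T_tr/T_i) = 51.1 × 2.46 × ln(351.5/260) = 37.9 J/K.
Phase change: ΔS₂ = +mL/T_tr = 51.1 × 824 / 351.5 = 119.8 J/K.
ΔS_total = (37.9) + (119.8) = 158 J/K.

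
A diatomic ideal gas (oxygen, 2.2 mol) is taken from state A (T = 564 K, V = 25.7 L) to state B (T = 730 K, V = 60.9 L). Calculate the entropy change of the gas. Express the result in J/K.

ΔS = 27.6 J/K

Entropy is a state function: ΔS = nC_V ln(T₂/T₁) + nR ln(V₂/V₁), with C_V = 5R/2 = 20.79 J mol⁻¹ K⁻¹ for a diatomic ideal gas.
ΔS = 2.2 × [20.79 × ln(730/564) + 8.314 × ln(60.9/25.7)] = 27.6 J/K.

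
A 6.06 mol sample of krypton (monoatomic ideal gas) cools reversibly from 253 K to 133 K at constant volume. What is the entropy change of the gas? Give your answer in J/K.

ΔS = -48.6 J/K

At constant volume, ΔS = nC_V ln(T₂/T₁) with C_V = 3R/2 = 12.47 J mol⁻¹ K⁻¹.
ΔS = 6.06 × 12.47 × ln(133/253) = -48.6 J/K.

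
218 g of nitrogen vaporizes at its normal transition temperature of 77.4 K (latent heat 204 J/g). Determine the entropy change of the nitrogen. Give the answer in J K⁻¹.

Heat absorbed by the substance: Q = mL = 218 × 204 = 44472 J.
At constant T, ΔS = Q_rev/T = 44472 / 77.4 = 575 J/K.

ΔS = 575 J/K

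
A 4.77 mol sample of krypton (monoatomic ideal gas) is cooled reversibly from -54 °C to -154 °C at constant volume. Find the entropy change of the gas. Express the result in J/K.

In kelvin: T₁ = 219.15 K, T₂ = 119.15 K. At constant volume, ΔS = nC_V ln(T₂/T₁) with C_V = 3R/2 = 12.47 J mol⁻¹ K⁻¹.
ΔS = 4.77 × 12.47 × ln(119.15/219.15) = -36.2 J/K.

ΔS = -36.2 J/K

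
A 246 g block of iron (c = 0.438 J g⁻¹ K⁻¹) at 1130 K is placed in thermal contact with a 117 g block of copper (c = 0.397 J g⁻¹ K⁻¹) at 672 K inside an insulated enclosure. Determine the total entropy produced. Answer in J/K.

ΔS_total = 4.06 J/K

Energy balance: T_f = (m₁c₁T₁ + m₂c₂T₂)/(m₁c₁ + m₂c₂) = 992.04 K.
ΔS₁ = m₁c₁ ln(T_f/T₁) = 107.748 × ln(992.04/1130) = -14.03 J/K.
ΔS₂ = m₂c₂ ln(T_f/T₂) = 46.449 × ln(992.04/672) = 18.09 J/K.
ΔS_total = -14.03 + 18.09 = 4.06 J/K.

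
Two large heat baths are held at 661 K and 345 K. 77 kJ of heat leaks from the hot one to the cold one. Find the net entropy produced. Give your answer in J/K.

ΔS_total = 107 J/K

ΔS_hot = −Q/T_H = −77000/661 = -116.5 J/K and ΔS_cold = +Q/T_C = 77000/345 = 223.2 J/K.
ΔS_total = -116.5 + 223.2 = 107 J/K, positive as the second law requires.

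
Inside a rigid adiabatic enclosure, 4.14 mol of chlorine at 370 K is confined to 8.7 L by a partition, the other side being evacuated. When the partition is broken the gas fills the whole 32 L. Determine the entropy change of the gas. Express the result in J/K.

No heat is exchanged and no work is done, so the ideal-gas temperature stays constant.
Entropy is a state function; using a reversible isothermal path, ΔS_gas = nR ln(V₂/V₁) = 4.14 × 8.314 × ln(32/8.7) = 44.8 J/K.

ΔS_gas = 44.8 J/K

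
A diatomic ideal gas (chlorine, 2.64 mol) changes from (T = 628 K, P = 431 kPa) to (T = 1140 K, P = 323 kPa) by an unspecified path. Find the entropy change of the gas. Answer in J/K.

ΔS = 52.1 J/K

ΔS = nC_p ln(T₂/T₁) − nR ln(P₂/P₁), with C_p = 7R/2 = 29.1 J mol⁻¹ K⁻¹ for a diatomic ideal gas.
ΔS = 2.64 × [29.1 × ln(1140/628) − 8.314 × ln(323/431)] = 52.1 J/K.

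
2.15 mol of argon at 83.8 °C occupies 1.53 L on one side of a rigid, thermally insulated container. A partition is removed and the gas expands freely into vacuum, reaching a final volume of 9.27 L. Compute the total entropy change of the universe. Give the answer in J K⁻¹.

No heat is exchanged and no work is done, so the ideal-gas temperature stays constant.
Entropy is a state function; using a reversible isothermal path, ΔS_gas = nR ln(V₂/V₁) = 2.15 × 8.314 × ln(9.27/1.53) = 32.2 J/K.
The insulated surroundings exchange no heat, so ΔS_surr = 0 and ΔS_universe = ΔS_gas.

ΔS_universe = 32.2 J/K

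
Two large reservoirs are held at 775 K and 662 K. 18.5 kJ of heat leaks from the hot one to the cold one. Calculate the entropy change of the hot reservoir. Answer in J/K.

ΔS_hot = -23.9 J/K

The hot reservoir loses heat Q, so ΔS_hot = −Q/T_H = −18500/775 = -23.9 J/K.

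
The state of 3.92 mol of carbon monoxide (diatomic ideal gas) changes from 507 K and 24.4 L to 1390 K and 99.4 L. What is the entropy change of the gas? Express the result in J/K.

Entropy is a state function: ΔS = nC_V ln(T₂/T₁) + nR ln(V₂/V₁), with C_V = 5R/2 = 20.79 J mol⁻¹ K⁻¹ for a diatomic ideal gas.
ΔS = 3.92 × [20.79 × ln(1390/507) + 8.314 × ln(99.4/24.4)] = 128 J/K.

ΔS = 128 J/K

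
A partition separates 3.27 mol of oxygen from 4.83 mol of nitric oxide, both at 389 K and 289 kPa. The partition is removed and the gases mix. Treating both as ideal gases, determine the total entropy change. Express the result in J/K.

Mole fractions: x_A = 3.27/8.1 = 0.404, x_B = 0.596.
ΔS_mix = −R(n_A ln x_A + n_B ln x_B) = −8.314 × (3.27 ln 0.404 + 4.83 ln 0.596) = 45.4 J/K.

ΔS_mix = 45.4 J/K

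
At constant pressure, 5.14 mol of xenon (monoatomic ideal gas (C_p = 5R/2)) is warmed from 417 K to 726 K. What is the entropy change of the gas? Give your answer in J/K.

ΔS = 59.2 J/K

At constant pressure, ΔS = nC_p ln(T₂/T₁) with C_p = 5R/2 = 20.79 J mol⁻¹ K⁻¹.
ΔS = 5.14 × 20.79 × ln(726/417) = 59.2 J/K.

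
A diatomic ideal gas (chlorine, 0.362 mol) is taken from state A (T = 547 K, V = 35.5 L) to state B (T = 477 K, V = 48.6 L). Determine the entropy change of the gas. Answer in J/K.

Entropy is a state function: ΔS = nC_V ln(T₂/T₁) + nR ln(V₂/V₁), with C_V = 5R/2 = 20.79 J mol⁻¹ K⁻¹ for a diatomic ideal gas.
ΔS = 0.362 × [20.79 × ln(477/547) + 8.314 × ln(48.6/35.5)] = -0.085 J/K.

ΔS = -0.085 J/K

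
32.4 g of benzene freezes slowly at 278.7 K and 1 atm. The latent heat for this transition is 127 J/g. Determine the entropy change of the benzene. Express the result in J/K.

ΔS = -14.8 J/K

Heat released by the substance: Q = −mL = −32.4 × 127 = −4114.8 J.
At constant T, ΔS = Q_rev/T = −4114.8 / 278.7 = -14.8 J/K.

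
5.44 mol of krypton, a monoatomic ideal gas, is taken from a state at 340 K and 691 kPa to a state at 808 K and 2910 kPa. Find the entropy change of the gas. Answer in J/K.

ΔS = 32.8 J/K

ΔS = nC_p ln(T₂/T₁) − nR ln(P₂/P₁), with C_p = 5R/2 = 20.79 J mol⁻¹ K⁻¹ for a monoatomic ideal gas.
ΔS = 5.44 × [20.79 × ln(808/340) − 8.314 × ln(2910/691)] = 32.8 J/K.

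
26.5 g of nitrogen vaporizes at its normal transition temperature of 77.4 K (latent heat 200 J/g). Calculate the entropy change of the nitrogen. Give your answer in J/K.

ΔS = 68.5 J/K

Heat absorbed by the substance: Q = mL = 26.5 × 200 = 5300 J.
At constant T, ΔS = Q_rev/T = 5300 / 77.4 = 68.5 J/K.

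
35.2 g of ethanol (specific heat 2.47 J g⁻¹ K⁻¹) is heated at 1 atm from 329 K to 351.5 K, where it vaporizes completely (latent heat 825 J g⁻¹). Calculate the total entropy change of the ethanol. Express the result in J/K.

ΔS = 88.4 J/K

Warming step: ΔS₁ = m c ln(T_tr/T_i) = 35.2 × 2.47 × ln(351.5/329) = 5.752 J/K.
Phase change: ΔS₂ = +mL/T_tr = 35.2 × 825 / 351.5 = 82.62 J/K.
ΔS_total = (5.752) + (82.62) = 88.4 J/K.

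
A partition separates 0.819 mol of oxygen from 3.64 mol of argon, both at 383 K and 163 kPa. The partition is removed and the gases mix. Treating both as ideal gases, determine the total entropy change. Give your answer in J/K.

ΔS_mix = 17.7 J/K

Mole fractions: x_A = 0.819/4.46 = 0.184, x_B = 0.816.
ΔS_mix = −R(n_A ln x_A + n_B ln x_B) = −8.314 × (0.819 ln 0.184 + 3.64 ln 0.816) = 17.7 J/K.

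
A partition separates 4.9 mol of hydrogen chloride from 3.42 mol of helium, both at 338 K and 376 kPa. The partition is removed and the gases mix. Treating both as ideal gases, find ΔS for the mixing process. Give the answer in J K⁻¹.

Mole fractions: x_A = 4.9/8.32 = 0.589, x_B = 0.411.
ΔS_mix = −R(n_A ln x_A + n_B ln x_B) = −8.314 × (4.9 ln 0.589 + 3.42 ln 0.411) = 46.8 J/K.

ΔS_mix = 46.8 J/K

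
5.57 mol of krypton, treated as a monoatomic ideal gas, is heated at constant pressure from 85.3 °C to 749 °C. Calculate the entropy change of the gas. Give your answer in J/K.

In kelvin: T₁ = 358.45 K, T₂ = 1022.15 K. At constant pressure, ΔS = nC_p ln(T₂/T₁) with C_p = 5R/2 = 20.79 J mol⁻¹ K⁻¹.
ΔS = 5.57 × 20.79 × ln(1022.15/358.45) = 121 J/K.

ΔS = 121 J/K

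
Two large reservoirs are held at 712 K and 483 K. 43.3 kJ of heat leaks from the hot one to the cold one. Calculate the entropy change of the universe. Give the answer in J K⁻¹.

ΔS_hot = −Q/T_H = −43300/712 = -60.81 J/K and ΔS_cold = +Q/T_C = 43300/483 = 89.65 J/K.
ΔS_total = -60.81 + 89.65 = 28.8 J/K, positive as the second law requires.

ΔS_total = 28.8 J/K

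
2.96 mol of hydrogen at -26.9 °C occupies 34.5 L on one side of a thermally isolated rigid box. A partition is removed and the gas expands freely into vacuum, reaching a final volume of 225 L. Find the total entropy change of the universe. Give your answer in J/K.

ΔS_universe = 46.1 J/K

No heat is exchanged and no work is done, so the ideal-gas temperature stays constant.
Entropy is a state function; using a reversible isothermal path, ΔS_gas = nR ln(V₂/V₁) = 2.96 × 8.314 × ln(225/34.5) = 46.1 J/K.
The insulated surroundings exchange no heat, so ΔS_surr = 0 and ΔS_universe = ΔS_gas.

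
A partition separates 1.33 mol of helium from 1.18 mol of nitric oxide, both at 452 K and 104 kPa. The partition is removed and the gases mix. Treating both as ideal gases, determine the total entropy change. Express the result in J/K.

ΔS_mix = 14.4 J/K

Mole fractions: x_A = 1.33/2.51 = 0.53, x_B = 0.47.
ΔS_mix = −R(n_A ln x_A + n_B ln x_B) = −8.314 × (1.33 ln 0.53 + 1.18 ln 0.47) = 14.4 J/K.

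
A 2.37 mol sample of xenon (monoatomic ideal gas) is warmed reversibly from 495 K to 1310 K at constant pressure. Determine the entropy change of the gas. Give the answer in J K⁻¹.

ΔS = 47.9 J/K

At constant pressure, ΔS = nC_p ln(T₂/T₁) with C_p = 5R/2 = 20.79 J mol⁻¹ K⁻¹.
ΔS = 2.37 × 20.79 × ln(1310/495) = 47.9 J/K.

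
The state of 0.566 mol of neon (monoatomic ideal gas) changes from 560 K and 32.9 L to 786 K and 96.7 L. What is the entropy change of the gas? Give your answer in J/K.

ΔS = 7.47 J/K

Entropy is a state function: ΔS = nC_V ln(T₂/T₁) + nR ln(V₂/V₁), with C_V = 3R/2 = 12.47 J mol⁻¹ K⁻¹ for a monoatomic ideal gas.
ΔS = 0.566 × [12.47 × ln(786/560) + 8.314 × ln(96.7/32.9)] = 7.47 J/K.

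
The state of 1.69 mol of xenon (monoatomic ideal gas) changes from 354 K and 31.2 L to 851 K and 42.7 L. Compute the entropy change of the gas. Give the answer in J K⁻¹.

ΔS = 22.9 J/K

Entropy is a state function: ΔS = nC_V ln(T₂/T₁) + nR ln(V₂/V₁), with C_V = 3R/2 = 12.47 J mol⁻¹ K⁻¹ for a monoatomic ideal gas.
ΔS = 1.69 × [12.47 × ln(851/354) + 8.314 × ln(42.7/31.2)] = 22.9 J/K.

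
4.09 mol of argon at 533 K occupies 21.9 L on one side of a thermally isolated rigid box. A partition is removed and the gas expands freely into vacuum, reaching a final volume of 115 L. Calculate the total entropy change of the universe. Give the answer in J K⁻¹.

ΔS_universe = 56.4 J/K

No heat is exchanged and no work is done, so the ideal-gas temperature stays constant.
Entropy is a state function; using a reversible isothermal path, ΔS_gas = nR ln(V₂/V₁) = 4.09 × 8.314 × ln(115/21.9) = 56.4 J/K.
The insulated surroundings exchange no heat, so ΔS_surr = 0 and ΔS_universe = ΔS_gas.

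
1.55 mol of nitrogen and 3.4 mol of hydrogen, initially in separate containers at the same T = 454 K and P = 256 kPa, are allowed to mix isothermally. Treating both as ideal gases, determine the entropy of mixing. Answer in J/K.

ΔS_mix = 25.6 J/K

Mole fractions: x_A = 1.55/4.95 = 0.313, x_B = 0.687.
ΔS_mix = −R(n_A ln x_A + n_B ln x_B) = −8.314 × (1.55 ln 0.313 + 3.4 ln 0.687) = 25.6 J/K.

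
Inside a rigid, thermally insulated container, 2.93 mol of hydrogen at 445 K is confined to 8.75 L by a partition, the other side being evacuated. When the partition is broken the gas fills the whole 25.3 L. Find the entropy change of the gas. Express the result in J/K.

ΔS_gas = 25.9 J/K

No heat is exchanged and no work is done, so the ideal-gas temperature stays constant.
Entropy is a state function; using a reversible isothermal path, ΔS_gas = nR ln(V₂/V₁) = 2.93 × 8.314 × ln(25.3/8.75) = 25.9 J/K.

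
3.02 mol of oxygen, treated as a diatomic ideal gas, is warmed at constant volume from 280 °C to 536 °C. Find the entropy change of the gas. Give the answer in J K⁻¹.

In kelvin: T₁ = 553.15 K, T₂ = 809.15 K. At constant volume, ΔS = nC_V ln(T₂/T₁) with C_V = 5R/2 = 20.79 J mol⁻¹ K⁻¹.
ΔS = 3.02 × 20.79 × ln(809.15/553.15) = 23.9 J/K.

ΔS = 23.9 J/K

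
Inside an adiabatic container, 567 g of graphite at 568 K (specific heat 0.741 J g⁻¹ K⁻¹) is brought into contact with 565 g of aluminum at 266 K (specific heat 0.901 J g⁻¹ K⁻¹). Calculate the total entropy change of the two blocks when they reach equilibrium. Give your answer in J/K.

ΔS_total = 66.3 J/K

Energy balance: T_f = (m₁c₁T₁ + m₂c₂T₂)/(m₁c₁ + m₂c₂) = 402.55 K.
ΔS₁ = m₁c₁ ln(T_f/T₁) = 420.147 × ln(402.55/568) = -144.66 J/K.
ΔS₂ = m₂c₂ ln(T_f/T₂) = 509.065 × ln(402.55/266) = 210.92 J/K.
ΔS_total = -144.66 + 210.92 = 66.3 J/K.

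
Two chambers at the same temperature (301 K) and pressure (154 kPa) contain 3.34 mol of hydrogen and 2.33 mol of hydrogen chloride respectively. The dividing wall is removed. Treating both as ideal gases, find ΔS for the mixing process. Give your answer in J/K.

Mole fractions: x_A = 3.34/5.67 = 0.589, x_B = 0.411.
ΔS_mix = −R(n_A ln x_A + n_B ln x_B) = −8.314 × (3.34 ln 0.589 + 2.33 ln 0.411) = 31.9 J/K.

ΔS_mix = 31.9 J/K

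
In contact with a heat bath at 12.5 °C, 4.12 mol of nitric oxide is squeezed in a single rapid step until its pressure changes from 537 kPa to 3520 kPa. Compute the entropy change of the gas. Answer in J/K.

ΔS_gas = -64.4 J/K

Entropy is a state function, so ΔS_gas depends only on the end states.
For an isothermal ideal gas ΔS_gas = nR ln(P₁/P₂) = 4.12 × 8.314 × ln(537/3520) = -64.4 J/K.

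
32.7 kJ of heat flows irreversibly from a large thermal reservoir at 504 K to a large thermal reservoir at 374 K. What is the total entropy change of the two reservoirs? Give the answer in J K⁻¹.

ΔS_total = 22.6 J/K

ΔS_hot = −Q/T_H = −32700/504 = -64.88 J/K and ΔS_cold = +Q/T_C = 32700/374 = 87.43 J/K.
ΔS_total = -64.88 + 87.43 = 22.6 J/K, positive as the second law requires.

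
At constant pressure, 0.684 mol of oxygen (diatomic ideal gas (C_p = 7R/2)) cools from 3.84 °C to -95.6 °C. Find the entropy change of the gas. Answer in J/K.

In kelvin: T₁ = 276.99 K, T₂ = 177.55 K. At constant pressure, ΔS = nC_p ln(T₂/T₁) with C_p = 7R/2 = 29.1 J mol⁻¹ K⁻¹.
ΔS = 0.684 × 29.1 × ln(177.55/276.99) = -8.85 J/K.

ΔS = -8.85 J/K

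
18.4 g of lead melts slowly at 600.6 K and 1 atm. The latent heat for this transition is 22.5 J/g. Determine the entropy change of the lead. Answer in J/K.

Heat absorbed by the substance: Q = mL = 18.4 × 22.5 = 414 J.
At constant T, ΔS = Q_rev/T = 414 / 600.6 = 0.689 J/K.

ΔS = 0.689 J/K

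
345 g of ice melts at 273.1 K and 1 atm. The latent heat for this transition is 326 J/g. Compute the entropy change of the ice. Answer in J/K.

Heat absorbed by the substance: Q = mL = 345 × 326 = 112470 J.
At constant T, ΔS = Q_rev/T = 112470 / 273.1 = 412 J/K.

ΔS = 412 J/K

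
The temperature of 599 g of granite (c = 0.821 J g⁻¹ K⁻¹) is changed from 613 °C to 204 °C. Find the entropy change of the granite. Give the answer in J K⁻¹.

In kelvin: T₁ = 886.15 K, T₂ = 477.15 K. ΔS = ∫dQ_rev/T = m c ln(T₂/T₁) = 599 × 0.821 × ln(477.15/886.15) = -304 J/K.

ΔS = -304 J/K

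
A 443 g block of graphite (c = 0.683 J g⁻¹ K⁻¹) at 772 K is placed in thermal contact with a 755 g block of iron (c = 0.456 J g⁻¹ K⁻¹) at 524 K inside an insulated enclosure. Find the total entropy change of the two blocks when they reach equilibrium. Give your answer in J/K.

ΔS_total = 12.1 J/K

Energy balance: T_f = (m₁c₁T₁ + m₂c₂T₂)/(m₁c₁ + m₂c₂) = 640 K.
ΔS₁ = m₁c₁ ln(T_f/T₁) = 302.569 × ln(640/772) = -56.73 J/K.
ΔS₂ = m₂c₂ ln(T_f/T₂) = 344.28 × ln(640/524) = 68.85 J/K.
ΔS_total = -56.73 + 68.85 = 12.1 J/K.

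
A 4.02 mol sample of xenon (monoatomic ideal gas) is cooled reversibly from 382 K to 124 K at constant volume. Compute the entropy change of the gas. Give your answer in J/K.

ΔS = -56.4 J/K

At constant volume, ΔS = nC_V ln(T₂/T₁) with C_V = 3R/2 = 12.47 J mol⁻¹ K⁻¹.
ΔS = 4.02 × 12.47 × ln(124/382) = -56.4 J/K.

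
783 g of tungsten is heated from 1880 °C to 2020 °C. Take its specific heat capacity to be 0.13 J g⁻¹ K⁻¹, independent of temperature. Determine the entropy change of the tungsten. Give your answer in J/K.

In kelvin: T₁ = 2153.15 K, T₂ = 2293.15 K. ΔS = ∫dQ_rev/T = m c ln(T₂/T₁) = 783 × 0.13 × ln(2293.15/2153.15) = 6.41 J/K.

ΔS = 6.41 J/K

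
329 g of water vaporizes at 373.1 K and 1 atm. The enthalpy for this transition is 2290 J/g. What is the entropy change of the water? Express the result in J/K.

Heat absorbed by the substance: Q = mL = 329 × 2290 = 753410 J.
At constant T, ΔS = Q_rev/T = 753410 / 373.1 = 2020 J/K.

ΔS = 2020 J/K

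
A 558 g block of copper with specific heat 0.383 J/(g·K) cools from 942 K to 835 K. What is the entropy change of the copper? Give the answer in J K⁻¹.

ΔS = -25.8 J/K

ΔS = ∫dQ_rev/T = m c ln(T₂/T₁) = 558 × 0.383 × ln(835/942) = -25.8 J/K.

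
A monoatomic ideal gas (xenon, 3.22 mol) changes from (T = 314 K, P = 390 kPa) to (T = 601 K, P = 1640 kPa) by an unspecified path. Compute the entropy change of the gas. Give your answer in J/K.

ΔS = 5 J/K

ΔS = nC_p ln(T₂/T₁) − nR ln(P₂/P₁), with C_p = 5R/2 = 20.79 J mol⁻¹ K⁻¹ for a monoatomic ideal gas.
ΔS = 3.22 × [20.79 × ln(601/314) − 8.314 × ln(1640/390)] = 5 J/K.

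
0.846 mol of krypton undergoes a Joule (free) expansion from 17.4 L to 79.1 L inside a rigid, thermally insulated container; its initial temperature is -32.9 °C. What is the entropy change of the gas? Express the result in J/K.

ΔS_gas = 10.7 J/K

For an ideal gas in free expansion Q = 0 and W = 0, so T is unchanged.
Entropy is a state function; using a reversible isothermal path, ΔS_gas = nR ln(V₂/V₁) = 0.846 × 8.314 × ln(79.1/17.4) = 10.7 J/K.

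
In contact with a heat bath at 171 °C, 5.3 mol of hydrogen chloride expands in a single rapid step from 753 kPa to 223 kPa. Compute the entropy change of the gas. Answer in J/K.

Entropy is a state function, so ΔS_gas depends only on the end states.
For an isothermal ideal gas ΔS_gas = nR ln(P₁/P₂) = 5.3 × 8.314 × ln(753/223) = 53.6 J/K.

ΔS_gas = 53.6 J/K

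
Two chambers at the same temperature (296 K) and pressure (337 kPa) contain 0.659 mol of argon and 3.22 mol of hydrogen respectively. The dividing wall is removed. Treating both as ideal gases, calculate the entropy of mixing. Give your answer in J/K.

ΔS_mix = 14.7 J/K

Mole fractions: x_A = 0.659/3.88 = 0.17, x_B = 0.83.
ΔS_mix = −R(n_A ln x_A + n_B ln x_B) = −8.314 × (0.659 ln 0.17 + 3.22 ln 0.83) = 14.7 J/K.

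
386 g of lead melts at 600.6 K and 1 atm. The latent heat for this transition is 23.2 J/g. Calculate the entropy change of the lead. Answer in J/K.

ΔS = 14.9 J/K

Heat absorbed by the substance: Q = mL = 386 × 23.2 = 8955.2 J.
At constant T, ΔS = Q_rev/T = 8955.2 / 600.6 = 14.9 J/K.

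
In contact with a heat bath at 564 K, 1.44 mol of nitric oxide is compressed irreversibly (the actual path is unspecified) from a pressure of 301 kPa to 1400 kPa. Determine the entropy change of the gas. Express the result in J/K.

ΔS_gas = -18.4 J/K

Entropy is a state function, so ΔS_gas depends only on the end states.
For an isothermal ideal gas ΔS_gas = nR ln(P₁/P₂) = 1.44 × 8.314 × ln(301/1400) = -18.4 J/K.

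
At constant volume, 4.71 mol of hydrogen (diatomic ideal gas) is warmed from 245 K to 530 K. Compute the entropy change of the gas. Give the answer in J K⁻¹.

At constant volume, ΔS = nC_V ln(T₂/T₁) with C_V = 5R/2 = 20.79 J mol⁻¹ K⁻¹.
ΔS = 4.71 × 20.79 × ln(530/245) = 75.5 J/K.

ΔS = 75.5 J/K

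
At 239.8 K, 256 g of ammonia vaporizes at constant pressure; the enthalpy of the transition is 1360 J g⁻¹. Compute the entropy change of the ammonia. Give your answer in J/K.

ΔS = 1450 J/K

Heat absorbed by the substance: Q = mL = 256 × 1360 = 348160 J.
At constant T, ΔS = Q_rev/T = 348160 / 239.8 = 1450 J/K.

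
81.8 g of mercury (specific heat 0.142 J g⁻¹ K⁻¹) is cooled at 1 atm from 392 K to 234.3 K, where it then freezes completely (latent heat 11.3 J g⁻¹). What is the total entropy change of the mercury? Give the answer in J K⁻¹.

ΔS = -9.92 J/K

Cooling step: ΔS₁ = m c ln(T_tr/T_i) = 81.8 × 0.142 × ln(234.3/392) = -5.978 J/K.
Phase change: ΔS₂ = −mL/T_tr = −81.8 × 11.3 / 234.3 = -3.945 J/K.
ΔS_total = (-5.978) + (-3.945) = -9.92 J/K.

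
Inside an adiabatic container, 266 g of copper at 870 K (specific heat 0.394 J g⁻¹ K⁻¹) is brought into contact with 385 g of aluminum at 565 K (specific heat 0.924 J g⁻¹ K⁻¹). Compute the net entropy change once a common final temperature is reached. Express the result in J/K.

ΔS_total = 8.12 J/K

Energy balance: T_f = (m₁c₁T₁ + m₂c₂T₂)/(m₁c₁ + m₂c₂) = 634.41 K.
ΔS₁ = m₁c₁ ln(T_f/T₁) = 104.804 × ln(634.41/870) = -33.1 J/K.
ΔS₂ = m₂c₂ ln(T_f/T₂) = 355.74 × ln(634.41/565) = 41.22 J/K.
ΔS_total = -33.1 + 41.22 = 8.12 J/K.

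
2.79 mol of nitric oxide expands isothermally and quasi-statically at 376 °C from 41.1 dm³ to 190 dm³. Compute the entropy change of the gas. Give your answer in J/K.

ΔS_gas = 35.5 J/K

For an isothermal ideal gas ΔS_gas = nR ln(V₂/V₁) = 2.79 × 8.314 × ln(190/41.1) = 35.5 J/K.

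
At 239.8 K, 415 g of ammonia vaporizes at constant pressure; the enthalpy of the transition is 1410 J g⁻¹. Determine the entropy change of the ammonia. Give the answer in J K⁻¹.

ΔS = 2440 J/K

Heat absorbed by the substance: Q = mL = 415 × 1410 = 585150 J.
At constant T, ΔS = Q_rev/T = 585150 / 239.8 = 2440 J/K.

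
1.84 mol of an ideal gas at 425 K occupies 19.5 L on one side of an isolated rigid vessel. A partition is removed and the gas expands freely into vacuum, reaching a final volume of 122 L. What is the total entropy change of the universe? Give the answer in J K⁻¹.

No heat is exchanged and no work is done, so the ideal-gas temperature stays constant.
Entropy is a state function; using a reversible isothermal path, ΔS_gas = nR ln(V₂/V₁) = 1.84 × 8.314 × ln(122/19.5) = 28.1 J/K.
The insulated surroundings exchange no heat, so ΔS_surr = 0 and ΔS_universe = ΔS_gas.

ΔS_universe = 28.1 J/K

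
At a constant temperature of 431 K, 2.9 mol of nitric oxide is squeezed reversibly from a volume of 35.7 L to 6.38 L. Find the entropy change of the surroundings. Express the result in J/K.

ΔS_surr = 41.5 J/K

For an isothermal ideal gas ΔS_gas = nR ln(V₂/V₁) = 2.9 × 8.314 × ln(6.38/35.7) = -41.5 J/K.
The process is reversible, so ΔS_surr = −ΔS_gas = 41.5 J/K and ΔS_universe = 0.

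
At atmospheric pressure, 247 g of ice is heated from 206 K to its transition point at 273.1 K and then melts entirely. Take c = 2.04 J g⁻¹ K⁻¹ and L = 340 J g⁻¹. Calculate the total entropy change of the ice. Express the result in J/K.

Warming step: ΔS₁ = m c ln(T_tr/T_i) = 247 × 2.04 × ln(273.1/206) = 142.1 J/K.
Phase change: ΔS₂ = +mL/T_tr = 247 × 340 / 273.1 = 307.5 J/K.
ΔS_total = (142.1) + (307.5) = 450 J/K.

ΔS = 450 J/K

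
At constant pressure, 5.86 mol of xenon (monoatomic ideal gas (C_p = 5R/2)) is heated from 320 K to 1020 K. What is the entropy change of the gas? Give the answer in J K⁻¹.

ΔS = 141 J/K

At constant pressure, ΔS = nC_p ln(T₂/T₁) with C_p = 5R/2 = 20.79 J mol⁻¹ K⁻¹.
ΔS = 5.86 × 20.79 × ln(1020/320) = 141 J/K.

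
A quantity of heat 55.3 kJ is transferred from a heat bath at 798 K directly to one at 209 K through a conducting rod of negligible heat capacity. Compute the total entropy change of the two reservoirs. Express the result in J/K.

ΔS_total = 195 J/K

ΔS_hot = −Q/T_H = −55300/798 = -69.3 J/K and ΔS_cold = +Q/T_C = 55300/209 = 264.6 J/K.
ΔS_total = -69.3 + 264.6 = 195 J/K, positive as the second law requires.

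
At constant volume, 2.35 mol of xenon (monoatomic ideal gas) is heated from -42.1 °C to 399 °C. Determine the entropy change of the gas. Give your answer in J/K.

In kelvin: T₁ = 231.05 K, T₂ = 672.15 K. At constant volume, ΔS = nC_V ln(T₂/T₁) with C_V = 3R/2 = 12.47 J mol⁻¹ K⁻¹.
ΔS = 2.35 × 12.47 × ln(672.15/231.05) = 31.3 J/K.

ΔS = 31.3 J/K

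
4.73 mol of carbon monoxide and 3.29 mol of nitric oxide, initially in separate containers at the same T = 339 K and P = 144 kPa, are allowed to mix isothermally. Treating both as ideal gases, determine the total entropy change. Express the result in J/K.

Mole fractions: x_A = 4.73/8.02 = 0.59, x_B = 0.41.
ΔS_mix = −R(n_A ln x_A + n_B ln x_B) = −8.314 × (4.73 ln 0.59 + 3.29 ln 0.41) = 45.1 J/K.

ΔS_mix = 45.1 J/K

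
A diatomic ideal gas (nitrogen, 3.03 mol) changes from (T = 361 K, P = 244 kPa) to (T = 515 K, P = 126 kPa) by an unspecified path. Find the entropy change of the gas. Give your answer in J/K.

ΔS = 48 J/K

ΔS = nC_p ln(T₂/T₁) − nR ln(P₂/P₁), with C_p = 7R/2 = 29.1 J mol⁻¹ K⁻¹ for a diatomic ideal gas.
ΔS = 3.03 × [29.1 × ln(515/361) − 8.314 × ln(126/244)] = 48 J/K.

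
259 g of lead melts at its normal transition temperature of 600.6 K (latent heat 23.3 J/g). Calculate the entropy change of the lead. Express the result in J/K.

ΔS = 10 J/K

Heat absorbed by the substance: Q = mL = 259 × 23.3 = 6034.7 J.
At constant T, ΔS = Q_rev/T = 6034.7 / 600.6 = 10 J/K.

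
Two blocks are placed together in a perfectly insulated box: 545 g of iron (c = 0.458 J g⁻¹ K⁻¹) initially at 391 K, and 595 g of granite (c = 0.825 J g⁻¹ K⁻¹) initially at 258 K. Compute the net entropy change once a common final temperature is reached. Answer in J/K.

ΔS_total = 14.9 J/K

Energy balance: T_f = (m₁c₁T₁ + m₂c₂T₂)/(m₁c₁ + m₂c₂) = 302.83 K.
ΔS₁ = m₁c₁ ln(T_f/T₁) = 249.61 × ln(302.83/391) = -63.78 J/K.
ΔS₂ = m₂c₂ ln(T_f/T₂) = 490.875 × ln(302.83/258) = 78.65 J/K.
ΔS_total = -63.78 + 78.65 = 14.9 J/K.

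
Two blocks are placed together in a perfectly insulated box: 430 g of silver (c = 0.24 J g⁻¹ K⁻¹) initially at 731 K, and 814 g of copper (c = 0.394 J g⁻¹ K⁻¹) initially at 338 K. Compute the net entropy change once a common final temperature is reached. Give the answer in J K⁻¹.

Energy balance: T_f = (m₁c₁T₁ + m₂c₂T₂)/(m₁c₁ + m₂c₂) = 433.67 K.
ΔS₁ = m₁c₁ ln(T_f/T₁) = 103.2 × ln(433.67/731) = -53.88 J/K.
ΔS₂ = m₂c₂ ln(T_f/T₂) = 320.716 × ln(433.67/338) = 79.94 J/K.
ΔS_total = -53.88 + 79.94 = 26.1 J/K.

ΔS_total = 26.1 J/K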